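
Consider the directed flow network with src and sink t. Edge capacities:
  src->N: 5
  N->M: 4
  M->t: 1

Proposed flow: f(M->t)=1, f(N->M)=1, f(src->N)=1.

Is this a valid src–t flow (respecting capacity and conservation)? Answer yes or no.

Yes

Every edge has 0 ≤ f(e) ≤ cap(e).
At each intermediate node, inflow equals outflow.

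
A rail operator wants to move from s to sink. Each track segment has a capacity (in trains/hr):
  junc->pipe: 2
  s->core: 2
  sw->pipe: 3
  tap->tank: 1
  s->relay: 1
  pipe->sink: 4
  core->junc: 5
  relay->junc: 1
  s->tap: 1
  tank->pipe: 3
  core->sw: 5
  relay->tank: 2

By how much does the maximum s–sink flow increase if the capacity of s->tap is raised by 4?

Original max flow = 4.
Even with extra capacity on s->tap, another cut of capacity 4 remains binding.
New max flow = 4. Increase = 0.

0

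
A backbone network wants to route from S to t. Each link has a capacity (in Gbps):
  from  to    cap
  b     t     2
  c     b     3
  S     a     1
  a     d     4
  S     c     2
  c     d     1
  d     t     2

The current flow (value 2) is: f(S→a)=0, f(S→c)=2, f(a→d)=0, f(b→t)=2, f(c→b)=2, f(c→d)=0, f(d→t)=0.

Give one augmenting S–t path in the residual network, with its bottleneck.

Residual along S→a→d→t: S→a: 1, a→d: 4, d→t: 2.
Bottleneck = min = 1.

S→a→d→t, bottleneck 1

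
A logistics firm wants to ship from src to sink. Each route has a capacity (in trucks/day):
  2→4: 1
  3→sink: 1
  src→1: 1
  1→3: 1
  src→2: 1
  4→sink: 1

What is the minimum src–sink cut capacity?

2

Max flow = 2 (via 2 augmenting paths).
In the residual at optimum, the set reachable from src is {src}.
Cut edges: src→2 (cap 1), src→1 (cap 1). Sum = 2.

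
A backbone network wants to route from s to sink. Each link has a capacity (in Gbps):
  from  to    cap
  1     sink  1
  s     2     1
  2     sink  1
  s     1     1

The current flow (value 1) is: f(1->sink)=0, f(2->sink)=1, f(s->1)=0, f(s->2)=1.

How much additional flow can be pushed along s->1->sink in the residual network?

Residual capacities along the path: s->1: 1, 1->sink: 1.
Minimum is 1.

1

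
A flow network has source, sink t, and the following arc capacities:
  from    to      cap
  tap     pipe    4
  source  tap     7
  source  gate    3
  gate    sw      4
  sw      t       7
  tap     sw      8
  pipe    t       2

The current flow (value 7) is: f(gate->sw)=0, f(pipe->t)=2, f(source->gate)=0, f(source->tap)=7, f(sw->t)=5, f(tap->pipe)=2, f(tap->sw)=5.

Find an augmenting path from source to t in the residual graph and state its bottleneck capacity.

Residual along source->gate->sw->t: source->gate: 3, gate->sw: 4, sw->t: 2.
Bottleneck = min = 2.

source->gate->sw->t, bottleneck 2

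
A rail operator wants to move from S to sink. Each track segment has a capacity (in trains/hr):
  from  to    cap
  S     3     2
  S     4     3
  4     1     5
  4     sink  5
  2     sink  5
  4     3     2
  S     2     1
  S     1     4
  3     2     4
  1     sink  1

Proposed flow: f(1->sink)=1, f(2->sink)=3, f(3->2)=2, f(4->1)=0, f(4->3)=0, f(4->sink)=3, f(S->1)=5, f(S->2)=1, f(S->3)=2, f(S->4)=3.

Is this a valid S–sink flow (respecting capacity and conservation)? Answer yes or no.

No

Capacity violated on S->1: flow 5 > capacity 4.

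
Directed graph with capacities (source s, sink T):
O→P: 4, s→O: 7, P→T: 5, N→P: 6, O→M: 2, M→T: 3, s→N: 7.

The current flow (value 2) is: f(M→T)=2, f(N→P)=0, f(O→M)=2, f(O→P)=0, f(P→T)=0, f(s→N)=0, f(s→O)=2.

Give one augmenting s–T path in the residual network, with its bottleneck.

s→O→P→T, bottleneck 4

Residual along s→O→P→T: s→O: 5, O→P: 4, P→T: 5.
Bottleneck = min = 4.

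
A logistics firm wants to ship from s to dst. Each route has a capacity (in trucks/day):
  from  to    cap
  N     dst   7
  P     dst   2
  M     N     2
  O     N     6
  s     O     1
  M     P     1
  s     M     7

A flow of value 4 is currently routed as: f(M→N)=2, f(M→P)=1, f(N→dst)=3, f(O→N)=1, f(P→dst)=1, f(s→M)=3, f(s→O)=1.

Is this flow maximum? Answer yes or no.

Residual reachable from s: {M, s}; dst is not reachable.
Saturated cut: s→O, M→P, M→N with total capacity 4 = current flow value. Flow is maximum.

Yes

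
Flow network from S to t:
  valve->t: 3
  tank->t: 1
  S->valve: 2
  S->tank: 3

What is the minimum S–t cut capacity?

Max flow = 3 (via 2 augmenting paths).
In the residual at optimum, the set reachable from S is {S, tank}.
Cut edges: S->valve (cap 2), tank->t (cap 1). Sum = 3.

3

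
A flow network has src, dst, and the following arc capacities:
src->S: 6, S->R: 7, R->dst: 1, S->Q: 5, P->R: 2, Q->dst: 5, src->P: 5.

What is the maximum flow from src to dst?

6

Augment src->P->R->dst: bottleneck 1. Total 1.
Augment src->S->Q->dst: bottleneck 5. Total 6.
No augmenting path remains in the residual graph.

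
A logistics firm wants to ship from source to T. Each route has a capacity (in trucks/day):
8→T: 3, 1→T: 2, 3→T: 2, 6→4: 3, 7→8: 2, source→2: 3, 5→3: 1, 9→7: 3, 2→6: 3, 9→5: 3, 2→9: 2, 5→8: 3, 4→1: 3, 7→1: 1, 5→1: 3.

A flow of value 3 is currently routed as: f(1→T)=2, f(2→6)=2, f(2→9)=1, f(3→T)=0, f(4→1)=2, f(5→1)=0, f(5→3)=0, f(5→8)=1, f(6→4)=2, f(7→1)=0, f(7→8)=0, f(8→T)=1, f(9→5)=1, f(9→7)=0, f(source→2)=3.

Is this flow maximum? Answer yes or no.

Residual reachable from source: {source}; T is not reachable.
Saturated cut: source→2 with total capacity 3 = current flow value. Flow is maximum.

Yes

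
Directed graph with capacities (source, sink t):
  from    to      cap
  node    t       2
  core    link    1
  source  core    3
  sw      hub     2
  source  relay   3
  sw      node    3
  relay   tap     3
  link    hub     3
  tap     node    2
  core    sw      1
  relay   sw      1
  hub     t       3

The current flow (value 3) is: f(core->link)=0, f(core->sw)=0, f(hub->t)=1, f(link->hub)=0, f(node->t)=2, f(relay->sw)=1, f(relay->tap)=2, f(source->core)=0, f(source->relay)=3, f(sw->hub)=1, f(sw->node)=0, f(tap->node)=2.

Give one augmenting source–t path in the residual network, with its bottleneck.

Residual along source->core->sw->hub->t: source->core: 3, core->sw: 1, sw->hub: 1, hub->t: 2.
Bottleneck = min = 1.

source->core->sw->hub->t, bottleneck 1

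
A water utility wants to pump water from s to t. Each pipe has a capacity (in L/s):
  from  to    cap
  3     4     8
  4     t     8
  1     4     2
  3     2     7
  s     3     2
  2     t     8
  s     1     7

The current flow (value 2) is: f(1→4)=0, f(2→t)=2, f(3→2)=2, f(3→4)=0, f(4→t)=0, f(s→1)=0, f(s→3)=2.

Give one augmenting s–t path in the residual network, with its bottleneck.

Residual along s→1→4→t: s→1: 7, 1→4: 2, 4→t: 8.
Bottleneck = min = 2.

s→1→4→t, bottleneck 2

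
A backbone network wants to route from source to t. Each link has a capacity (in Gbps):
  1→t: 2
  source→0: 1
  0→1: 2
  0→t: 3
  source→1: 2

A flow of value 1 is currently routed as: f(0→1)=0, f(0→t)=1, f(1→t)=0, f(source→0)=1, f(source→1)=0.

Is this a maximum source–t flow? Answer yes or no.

Residual path source→1→t has bottleneck 2 > 0.
Pushing 2 along it raises the flow to 3, so the given flow is not maximum.

No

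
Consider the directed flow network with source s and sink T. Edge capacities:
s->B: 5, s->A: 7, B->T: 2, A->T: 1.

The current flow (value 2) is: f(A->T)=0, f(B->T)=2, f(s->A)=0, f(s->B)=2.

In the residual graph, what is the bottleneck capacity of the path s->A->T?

1

Residual capacities along the path: s->A: 7, A->T: 1.
Minimum is 1.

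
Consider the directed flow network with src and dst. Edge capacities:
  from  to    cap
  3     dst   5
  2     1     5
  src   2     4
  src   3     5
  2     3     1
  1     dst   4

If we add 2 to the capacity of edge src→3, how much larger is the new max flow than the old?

Original max flow = 9.
Even with extra capacity on src→3, another cut of capacity 9 remains binding.
New max flow = 9. Increase = 0.

0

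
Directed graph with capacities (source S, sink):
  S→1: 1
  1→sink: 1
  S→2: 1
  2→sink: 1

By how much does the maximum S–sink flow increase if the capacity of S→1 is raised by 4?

0

Original max flow = 2.
Even with extra capacity on S→1, another cut of capacity 2 remains binding.
New max flow = 2. Increase = 0.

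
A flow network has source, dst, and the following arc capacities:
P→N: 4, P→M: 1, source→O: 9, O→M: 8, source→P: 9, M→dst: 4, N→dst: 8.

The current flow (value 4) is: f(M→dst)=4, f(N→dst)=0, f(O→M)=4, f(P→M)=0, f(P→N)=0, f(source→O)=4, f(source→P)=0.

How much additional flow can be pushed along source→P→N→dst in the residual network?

Residual capacities along the path: source→P: 9, P→N: 4, N→dst: 8.
Minimum is 4.

4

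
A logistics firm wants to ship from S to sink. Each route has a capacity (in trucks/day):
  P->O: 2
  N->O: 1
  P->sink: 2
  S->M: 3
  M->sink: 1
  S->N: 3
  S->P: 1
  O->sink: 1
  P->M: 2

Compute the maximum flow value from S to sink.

3

Augment S->P->sink: bottleneck 1. Total 1.
Augment S->M->sink: bottleneck 1. Total 2.
Augment S->N->O->sink: bottleneck 1. Total 3.
No augmenting path remains in the residual graph.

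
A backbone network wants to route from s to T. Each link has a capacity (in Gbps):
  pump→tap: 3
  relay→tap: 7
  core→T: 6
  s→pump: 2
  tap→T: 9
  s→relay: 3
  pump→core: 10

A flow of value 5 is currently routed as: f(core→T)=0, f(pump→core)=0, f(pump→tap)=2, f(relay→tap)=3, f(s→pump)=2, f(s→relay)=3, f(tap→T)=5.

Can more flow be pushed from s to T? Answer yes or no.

Residual reachable from s: {s}; T is not reachable.
Saturated cut: s→relay, s→pump with total capacity 5 = current flow value. Flow is maximum.

No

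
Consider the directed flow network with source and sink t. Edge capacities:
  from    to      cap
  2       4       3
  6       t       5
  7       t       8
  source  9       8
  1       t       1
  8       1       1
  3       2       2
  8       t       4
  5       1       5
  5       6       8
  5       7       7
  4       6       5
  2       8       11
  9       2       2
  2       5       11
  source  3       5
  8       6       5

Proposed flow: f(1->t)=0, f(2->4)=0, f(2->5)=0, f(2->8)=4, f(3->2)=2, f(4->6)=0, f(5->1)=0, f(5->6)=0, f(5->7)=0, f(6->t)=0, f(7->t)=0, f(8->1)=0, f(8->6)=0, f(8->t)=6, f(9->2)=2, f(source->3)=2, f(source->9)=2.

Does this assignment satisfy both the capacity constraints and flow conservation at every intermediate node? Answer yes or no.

No

Capacity violated on 8->t: flow 6 > capacity 4.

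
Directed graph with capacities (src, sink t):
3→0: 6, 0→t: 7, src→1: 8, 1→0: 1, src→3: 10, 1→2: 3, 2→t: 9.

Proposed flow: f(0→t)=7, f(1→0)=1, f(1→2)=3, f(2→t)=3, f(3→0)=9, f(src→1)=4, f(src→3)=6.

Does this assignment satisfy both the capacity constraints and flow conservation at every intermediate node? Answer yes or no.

No

Capacity violated on 3→0: flow 9 > capacity 6.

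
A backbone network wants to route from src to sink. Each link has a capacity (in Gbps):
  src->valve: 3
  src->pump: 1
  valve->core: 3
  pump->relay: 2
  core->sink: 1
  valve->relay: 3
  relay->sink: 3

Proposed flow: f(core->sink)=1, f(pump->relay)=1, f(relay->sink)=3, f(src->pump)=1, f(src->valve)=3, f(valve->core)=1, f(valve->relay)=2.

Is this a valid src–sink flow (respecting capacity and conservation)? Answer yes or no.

Every edge has 0 ≤ f(e) ≤ cap(e).
At each intermediate node, inflow equals outflow.

Yes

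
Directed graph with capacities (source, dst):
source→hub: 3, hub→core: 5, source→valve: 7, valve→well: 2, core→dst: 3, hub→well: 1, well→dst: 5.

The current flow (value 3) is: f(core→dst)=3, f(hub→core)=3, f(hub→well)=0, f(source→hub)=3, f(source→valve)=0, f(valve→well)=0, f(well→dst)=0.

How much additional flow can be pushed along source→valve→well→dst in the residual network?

2

Residual capacities along the path: source→valve: 7, valve→well: 2, well→dst: 5.
Minimum is 2.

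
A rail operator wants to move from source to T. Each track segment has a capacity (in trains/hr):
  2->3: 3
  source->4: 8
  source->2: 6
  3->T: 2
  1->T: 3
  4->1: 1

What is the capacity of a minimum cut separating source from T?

Max flow = 3 (via 2 augmenting paths).
In the residual at optimum, the set reachable from source is {2, 3, 4, source}.
Cut edges: 4->1 (cap 1), 3->T (cap 2). Sum = 3.

3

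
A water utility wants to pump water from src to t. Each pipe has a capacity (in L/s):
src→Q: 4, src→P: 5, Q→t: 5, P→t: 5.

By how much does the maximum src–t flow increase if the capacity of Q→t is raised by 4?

0

Original max flow = 9.
Edge Q→t does not cross the min cut (source side {src}), so extra capacity there cannot help.
New max flow = 9. Increase = 0.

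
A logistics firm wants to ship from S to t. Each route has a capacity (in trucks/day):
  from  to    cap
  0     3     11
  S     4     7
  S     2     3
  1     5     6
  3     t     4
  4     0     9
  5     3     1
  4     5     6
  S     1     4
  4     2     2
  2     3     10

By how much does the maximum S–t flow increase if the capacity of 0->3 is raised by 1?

Original max flow = 4.
Edge 0->3 does not cross the min cut (source side {0, 1, 2, 3, 4, 5, S}), so extra capacity there cannot help.
New max flow = 4. Increase = 0.

0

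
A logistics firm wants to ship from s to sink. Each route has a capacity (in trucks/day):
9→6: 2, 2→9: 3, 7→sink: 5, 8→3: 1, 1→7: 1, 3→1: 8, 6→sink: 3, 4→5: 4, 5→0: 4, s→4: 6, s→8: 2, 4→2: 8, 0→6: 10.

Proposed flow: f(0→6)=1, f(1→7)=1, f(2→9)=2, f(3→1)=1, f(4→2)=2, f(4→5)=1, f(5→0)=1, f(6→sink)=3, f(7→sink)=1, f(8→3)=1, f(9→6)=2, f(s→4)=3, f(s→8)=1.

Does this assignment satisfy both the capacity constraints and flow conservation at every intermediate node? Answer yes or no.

Every edge has 0 ≤ f(e) ≤ cap(e).
At each intermediate node, inflow equals outflow.

Yes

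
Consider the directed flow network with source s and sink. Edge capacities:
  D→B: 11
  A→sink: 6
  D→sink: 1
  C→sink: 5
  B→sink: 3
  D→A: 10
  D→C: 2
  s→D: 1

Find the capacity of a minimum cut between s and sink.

1

Max flow = 1 (via 1 augmenting path).
In the residual at optimum, the set reachable from s is {s}.
Cut edges: s→D (cap 1). Sum = 1.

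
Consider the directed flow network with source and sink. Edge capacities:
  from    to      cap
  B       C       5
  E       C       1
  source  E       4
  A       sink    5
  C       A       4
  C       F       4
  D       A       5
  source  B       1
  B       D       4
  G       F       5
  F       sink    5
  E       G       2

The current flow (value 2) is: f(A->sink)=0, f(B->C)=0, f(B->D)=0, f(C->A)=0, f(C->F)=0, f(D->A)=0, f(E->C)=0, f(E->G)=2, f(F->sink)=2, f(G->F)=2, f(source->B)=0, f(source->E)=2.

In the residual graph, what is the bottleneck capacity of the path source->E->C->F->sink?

1

Residual capacities along the path: source->E: 2, E->C: 1, C->F: 4, F->sink: 3.
Minimum is 1.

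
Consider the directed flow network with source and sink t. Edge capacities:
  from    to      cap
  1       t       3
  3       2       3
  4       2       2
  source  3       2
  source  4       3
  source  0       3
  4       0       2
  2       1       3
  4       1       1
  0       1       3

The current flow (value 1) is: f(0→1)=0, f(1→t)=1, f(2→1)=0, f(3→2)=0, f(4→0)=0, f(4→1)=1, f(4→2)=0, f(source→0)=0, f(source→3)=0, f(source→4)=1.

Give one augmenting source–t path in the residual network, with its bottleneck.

source→0→1→t, bottleneck 2

Residual along source→0→1→t: source→0: 3, 0→1: 3, 1→t: 2.
Bottleneck = min = 2.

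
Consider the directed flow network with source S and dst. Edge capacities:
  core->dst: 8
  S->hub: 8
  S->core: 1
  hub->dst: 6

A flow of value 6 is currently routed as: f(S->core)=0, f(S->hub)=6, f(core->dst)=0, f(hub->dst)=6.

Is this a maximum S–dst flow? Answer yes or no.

Residual path S->core->dst has bottleneck 1 > 0.
Pushing 1 along it raises the flow to 7, so the given flow is not maximum.

No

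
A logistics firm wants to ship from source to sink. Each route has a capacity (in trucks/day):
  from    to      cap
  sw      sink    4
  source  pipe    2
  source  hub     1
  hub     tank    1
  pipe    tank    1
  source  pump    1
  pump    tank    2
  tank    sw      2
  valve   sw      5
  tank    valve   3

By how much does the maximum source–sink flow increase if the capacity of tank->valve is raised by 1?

0

Original max flow = 3.
Edge tank->valve does not cross the min cut (source side {pipe, source}), so extra capacity there cannot help.
New max flow = 3. Increase = 0.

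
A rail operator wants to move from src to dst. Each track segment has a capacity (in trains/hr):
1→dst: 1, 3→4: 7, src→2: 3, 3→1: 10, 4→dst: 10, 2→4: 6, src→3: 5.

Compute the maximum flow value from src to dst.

Augment src→2→4→dst: bottleneck 3. Total 3.
Augment src→3→4→dst: bottleneck 5. Total 8.
No augmenting path remains in the residual graph.

8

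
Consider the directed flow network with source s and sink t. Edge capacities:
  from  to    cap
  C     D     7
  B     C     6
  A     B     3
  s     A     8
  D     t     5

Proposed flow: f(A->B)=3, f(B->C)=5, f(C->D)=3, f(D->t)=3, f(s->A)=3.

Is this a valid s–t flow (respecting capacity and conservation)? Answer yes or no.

Conservation fails at B: inflow 3 ≠ outflow 5.

No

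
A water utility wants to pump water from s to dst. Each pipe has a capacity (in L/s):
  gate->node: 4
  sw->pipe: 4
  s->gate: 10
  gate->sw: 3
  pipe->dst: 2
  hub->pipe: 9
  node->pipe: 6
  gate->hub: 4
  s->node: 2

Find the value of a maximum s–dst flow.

Augment s->node->pipe->dst: bottleneck 2. Total 2.
No augmenting path remains in the residual graph.

2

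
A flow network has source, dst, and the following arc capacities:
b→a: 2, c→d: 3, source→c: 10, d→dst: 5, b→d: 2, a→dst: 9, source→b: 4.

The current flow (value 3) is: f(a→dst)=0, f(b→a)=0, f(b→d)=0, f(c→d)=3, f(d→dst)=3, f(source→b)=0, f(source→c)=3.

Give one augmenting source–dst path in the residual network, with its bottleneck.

source→b→d→dst, bottleneck 2

Residual along source→b→d→dst: source→b: 4, b→d: 2, d→dst: 2.
Bottleneck = min = 2.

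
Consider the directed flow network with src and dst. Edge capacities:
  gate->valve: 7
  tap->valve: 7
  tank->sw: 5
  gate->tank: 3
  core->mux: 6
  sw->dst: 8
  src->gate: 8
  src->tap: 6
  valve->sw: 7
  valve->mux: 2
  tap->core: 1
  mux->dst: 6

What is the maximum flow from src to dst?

11

Augment src->tap->core->mux->dst: bottleneck 1. Total 1.
Augment src->tap->valve->mux->dst: bottleneck 2. Total 3.
Augment src->tap->valve->sw->dst: bottleneck 3. Total 6.
Augment src->gate->valve->sw->dst: bottleneck 4. Total 10.
Augment src->gate->tank->sw->dst: bottleneck 1. Total 11.
No augmenting path remains in the residual graph.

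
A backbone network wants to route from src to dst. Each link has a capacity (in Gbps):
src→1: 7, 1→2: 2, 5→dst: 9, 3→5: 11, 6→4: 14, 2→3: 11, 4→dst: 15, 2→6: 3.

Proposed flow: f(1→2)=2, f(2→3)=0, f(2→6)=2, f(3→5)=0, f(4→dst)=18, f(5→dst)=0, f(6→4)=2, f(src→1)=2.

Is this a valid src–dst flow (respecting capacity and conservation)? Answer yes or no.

No

Capacity violated on 4→dst: flow 18 > capacity 15.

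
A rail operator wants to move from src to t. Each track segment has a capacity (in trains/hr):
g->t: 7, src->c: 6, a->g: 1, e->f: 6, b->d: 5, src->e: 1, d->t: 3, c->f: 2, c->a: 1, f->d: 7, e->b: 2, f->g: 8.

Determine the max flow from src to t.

Augment src->c->a->g->t: bottleneck 1. Total 1.
Augment src->c->f->g->t: bottleneck 2. Total 3.
Augment src->e->f->g->t: bottleneck 1. Total 4.
No augmenting path remains in the residual graph.

4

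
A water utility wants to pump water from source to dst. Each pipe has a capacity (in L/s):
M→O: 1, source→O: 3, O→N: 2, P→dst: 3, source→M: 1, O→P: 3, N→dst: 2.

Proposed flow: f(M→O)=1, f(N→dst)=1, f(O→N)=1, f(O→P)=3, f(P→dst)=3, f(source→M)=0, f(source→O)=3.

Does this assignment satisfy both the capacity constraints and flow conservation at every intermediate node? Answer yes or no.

No

Conservation fails at M: inflow 0 ≠ outflow 1.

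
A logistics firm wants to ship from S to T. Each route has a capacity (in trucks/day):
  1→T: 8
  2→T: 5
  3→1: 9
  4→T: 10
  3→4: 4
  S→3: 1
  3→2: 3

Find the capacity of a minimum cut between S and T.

Max flow = 1 (via 1 augmenting path).
In the residual at optimum, the set reachable from S is {S}.
Cut edges: S→3 (cap 1). Sum = 1.

1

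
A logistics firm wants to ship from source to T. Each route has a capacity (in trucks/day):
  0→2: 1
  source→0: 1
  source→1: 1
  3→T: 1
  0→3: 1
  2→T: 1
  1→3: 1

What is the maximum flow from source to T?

Augment source→0→2→T: bottleneck 1. Total 1.
Augment source→1→3→T: bottleneck 1. Total 2.
No augmenting path remains in the residual graph.

2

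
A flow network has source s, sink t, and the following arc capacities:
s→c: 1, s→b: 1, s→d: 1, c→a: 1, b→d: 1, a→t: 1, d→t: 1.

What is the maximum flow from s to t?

2

Augment s→d→t: bottleneck 1. Total 1.
Augment s→c→a→t: bottleneck 1. Total 2.
No augmenting path remains in the residual graph.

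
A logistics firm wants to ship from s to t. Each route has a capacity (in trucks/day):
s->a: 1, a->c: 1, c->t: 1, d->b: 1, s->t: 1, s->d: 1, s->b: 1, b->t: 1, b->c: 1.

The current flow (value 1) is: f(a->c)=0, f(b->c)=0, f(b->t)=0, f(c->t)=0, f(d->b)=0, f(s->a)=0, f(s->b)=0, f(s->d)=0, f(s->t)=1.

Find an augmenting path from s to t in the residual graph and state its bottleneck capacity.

Residual along s->b->t: s->b: 1, b->t: 1.
Bottleneck = min = 1.

s->b->t, bottleneck 1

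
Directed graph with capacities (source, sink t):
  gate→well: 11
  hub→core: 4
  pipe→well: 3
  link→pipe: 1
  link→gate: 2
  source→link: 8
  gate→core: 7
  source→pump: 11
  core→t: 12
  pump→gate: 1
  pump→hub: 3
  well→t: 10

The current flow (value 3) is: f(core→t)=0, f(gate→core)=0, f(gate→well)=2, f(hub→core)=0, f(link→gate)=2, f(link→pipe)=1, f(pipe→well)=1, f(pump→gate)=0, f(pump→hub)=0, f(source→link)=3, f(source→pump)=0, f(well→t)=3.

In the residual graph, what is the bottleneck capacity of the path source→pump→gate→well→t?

1

Residual capacities along the path: source→pump: 11, pump→gate: 1, gate→well: 9, well→t: 7.
Minimum is 1.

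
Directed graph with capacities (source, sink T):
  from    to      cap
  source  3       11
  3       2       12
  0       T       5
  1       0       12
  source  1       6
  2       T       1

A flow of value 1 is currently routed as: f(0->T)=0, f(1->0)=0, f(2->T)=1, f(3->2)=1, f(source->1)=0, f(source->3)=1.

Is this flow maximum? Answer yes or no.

No

Residual path source->1->0->T has bottleneck 5 > 0.
Pushing 5 along it raises the flow to 6, so the given flow is not maximum.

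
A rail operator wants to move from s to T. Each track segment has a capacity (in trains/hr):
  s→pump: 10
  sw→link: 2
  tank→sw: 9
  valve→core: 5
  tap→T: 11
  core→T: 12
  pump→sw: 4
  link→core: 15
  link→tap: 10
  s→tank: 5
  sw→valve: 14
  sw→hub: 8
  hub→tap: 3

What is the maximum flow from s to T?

9

Augment s→tank→sw→link→tap→T: bottleneck 2. Total 2.
Augment s→tank→sw→hub→tap→T: bottleneck 3. Total 5.
Augment s→pump→sw→valve→core→T: bottleneck 4. Total 9.
No augmenting path remains in the residual graph.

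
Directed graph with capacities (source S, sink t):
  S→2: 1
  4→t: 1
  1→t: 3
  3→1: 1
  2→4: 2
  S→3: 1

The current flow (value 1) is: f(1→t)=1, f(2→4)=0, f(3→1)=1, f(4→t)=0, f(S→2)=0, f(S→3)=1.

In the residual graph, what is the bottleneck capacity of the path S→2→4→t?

1

Residual capacities along the path: S→2: 1, 2→4: 2, 4→t: 1.
Minimum is 1.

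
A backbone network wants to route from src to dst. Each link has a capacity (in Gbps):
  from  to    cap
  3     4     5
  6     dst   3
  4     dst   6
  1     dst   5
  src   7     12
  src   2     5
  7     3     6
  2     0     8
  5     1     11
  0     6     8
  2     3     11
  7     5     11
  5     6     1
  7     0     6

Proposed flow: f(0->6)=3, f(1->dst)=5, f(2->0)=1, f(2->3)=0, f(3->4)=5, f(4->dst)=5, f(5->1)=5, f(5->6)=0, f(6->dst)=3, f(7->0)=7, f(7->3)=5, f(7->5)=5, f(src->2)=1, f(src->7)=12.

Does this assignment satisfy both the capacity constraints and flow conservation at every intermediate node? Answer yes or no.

No

Capacity violated on 7->0: flow 7 > capacity 6.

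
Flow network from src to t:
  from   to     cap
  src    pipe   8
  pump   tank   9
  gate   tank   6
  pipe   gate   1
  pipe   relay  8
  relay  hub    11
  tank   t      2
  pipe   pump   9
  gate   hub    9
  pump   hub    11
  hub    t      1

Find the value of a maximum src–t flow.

Augment src→pipe→gate→tank→t: bottleneck 1. Total 1.
Augment src→pipe→pump→tank→t: bottleneck 1. Total 2.
Augment src→pipe→pump→hub→t: bottleneck 1. Total 3.
No augmenting path remains in the residual graph.

3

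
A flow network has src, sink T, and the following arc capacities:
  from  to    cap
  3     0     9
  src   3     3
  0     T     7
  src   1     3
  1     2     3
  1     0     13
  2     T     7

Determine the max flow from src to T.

Augment src→1→2→T: bottleneck 3. Total 3.
Augment src→3→0→T: bottleneck 3. Total 6.
No augmenting path remains in the residual graph.

6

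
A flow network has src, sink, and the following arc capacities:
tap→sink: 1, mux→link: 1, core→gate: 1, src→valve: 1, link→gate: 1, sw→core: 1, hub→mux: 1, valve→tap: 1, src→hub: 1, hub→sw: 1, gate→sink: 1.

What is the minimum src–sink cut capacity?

2

Max flow = 2 (via 2 augmenting paths).
In the residual at optimum, the set reachable from src is {src}.
Cut edges: src→hub (cap 1), src→valve (cap 1). Sum = 2.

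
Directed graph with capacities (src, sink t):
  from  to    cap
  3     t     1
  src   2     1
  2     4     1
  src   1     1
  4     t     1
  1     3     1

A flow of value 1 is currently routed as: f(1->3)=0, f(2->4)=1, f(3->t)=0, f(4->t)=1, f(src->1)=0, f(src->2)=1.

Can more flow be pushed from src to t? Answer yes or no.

Residual path src->1->3->t has bottleneck 1 > 0.
Pushing 1 along it raises the flow to 2, so the given flow is not maximum.

Yes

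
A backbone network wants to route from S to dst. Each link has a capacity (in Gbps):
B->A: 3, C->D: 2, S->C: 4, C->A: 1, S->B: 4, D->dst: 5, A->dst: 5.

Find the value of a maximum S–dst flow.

Augment S->C->D->dst: bottleneck 2. Total 2.
Augment S->C->A->dst: bottleneck 1. Total 3.
Augment S->B->A->dst: bottleneck 3. Total 6.
No augmenting path remains in the residual graph.

6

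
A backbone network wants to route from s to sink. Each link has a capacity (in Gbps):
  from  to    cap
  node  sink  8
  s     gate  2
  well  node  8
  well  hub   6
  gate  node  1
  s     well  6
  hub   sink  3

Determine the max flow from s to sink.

Augment s->well->hub->sink: bottleneck 3. Total 3.
Augment s->well->node->sink: bottleneck 3. Total 6.
Augment s->gate->node->sink: bottleneck 1. Total 7.
No augmenting path remains in the residual graph.

7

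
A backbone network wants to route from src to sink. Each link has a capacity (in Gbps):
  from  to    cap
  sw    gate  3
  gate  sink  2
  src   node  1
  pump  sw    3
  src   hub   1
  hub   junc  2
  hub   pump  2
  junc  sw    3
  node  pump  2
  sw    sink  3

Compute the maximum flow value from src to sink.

2

Augment src->node->pump->sw->sink: bottleneck 1. Total 1.
Augment src->hub->pump->sw->sink: bottleneck 1. Total 2.
No augmenting path remains in the residual graph.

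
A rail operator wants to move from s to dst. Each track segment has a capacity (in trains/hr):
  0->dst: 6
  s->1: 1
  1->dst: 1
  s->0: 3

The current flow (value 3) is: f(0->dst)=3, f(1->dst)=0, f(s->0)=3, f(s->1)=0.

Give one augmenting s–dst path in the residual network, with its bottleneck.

s->1->dst, bottleneck 1

Residual along s->1->dst: s->1: 1, 1->dst: 1.
Bottleneck = min = 1.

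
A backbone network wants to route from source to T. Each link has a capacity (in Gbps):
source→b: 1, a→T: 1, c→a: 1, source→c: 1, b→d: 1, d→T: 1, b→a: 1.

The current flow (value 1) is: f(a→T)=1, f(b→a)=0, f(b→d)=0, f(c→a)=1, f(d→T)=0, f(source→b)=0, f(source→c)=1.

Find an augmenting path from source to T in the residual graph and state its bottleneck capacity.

Residual along source→b→d→T: source→b: 1, b→d: 1, d→T: 1.
Bottleneck = min = 1.

source→b→d→T, bottleneck 1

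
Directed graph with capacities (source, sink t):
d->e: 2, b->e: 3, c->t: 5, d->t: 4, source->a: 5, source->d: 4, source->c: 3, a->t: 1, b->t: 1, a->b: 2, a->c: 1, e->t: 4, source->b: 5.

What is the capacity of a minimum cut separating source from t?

13

Max flow = 13 (via 6 augmenting paths).
In the residual at optimum, the set reachable from source is {a, b, source}.
Cut edges: source->d (cap 4), source->c (cap 3), a->c (cap 1), a->t (cap 1), b->e (cap 3), b->t (cap 1). Sum = 13.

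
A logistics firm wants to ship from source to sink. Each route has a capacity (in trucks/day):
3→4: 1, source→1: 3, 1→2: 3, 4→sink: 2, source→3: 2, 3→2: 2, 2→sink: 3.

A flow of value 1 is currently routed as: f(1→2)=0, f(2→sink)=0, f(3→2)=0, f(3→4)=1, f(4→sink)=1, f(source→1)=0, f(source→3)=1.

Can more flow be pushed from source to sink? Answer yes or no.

Yes

Residual path source→3→2→sink has bottleneck 1 > 0.
Pushing 1 along it raises the flow to 2, so the given flow is not maximum.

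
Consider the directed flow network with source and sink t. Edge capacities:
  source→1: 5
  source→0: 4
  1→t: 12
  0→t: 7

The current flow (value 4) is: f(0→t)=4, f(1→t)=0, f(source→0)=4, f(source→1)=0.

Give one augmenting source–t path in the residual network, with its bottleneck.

Residual along source→1→t: source→1: 5, 1→t: 12.
Bottleneck = min = 5.

source→1→t, bottleneck 5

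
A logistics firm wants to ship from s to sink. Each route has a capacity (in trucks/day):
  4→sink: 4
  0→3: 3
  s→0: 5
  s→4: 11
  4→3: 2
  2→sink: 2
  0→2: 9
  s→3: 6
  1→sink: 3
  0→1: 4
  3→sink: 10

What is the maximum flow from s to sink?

17

Augment s→4→sink: bottleneck 4. Total 4.
Augment s→3→sink: bottleneck 6. Total 10.
Augment s→0→3→sink: bottleneck 3. Total 13.
Augment s→0→2→sink: bottleneck 2. Total 15.
Augment s→4→3→sink: bottleneck 1. Total 16.
Augment s→4→3→0→1→sink: bottleneck 1. Total 17.
No augmenting path remains in the residual graph.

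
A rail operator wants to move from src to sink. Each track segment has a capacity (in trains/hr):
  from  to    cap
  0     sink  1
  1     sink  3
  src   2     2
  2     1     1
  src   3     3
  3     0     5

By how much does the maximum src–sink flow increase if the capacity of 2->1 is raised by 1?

Original max flow = 2.
After raising cap(2->1), augmenting paths through that edge carry 1 more unit.
New max flow = 3. Increase = 1.

1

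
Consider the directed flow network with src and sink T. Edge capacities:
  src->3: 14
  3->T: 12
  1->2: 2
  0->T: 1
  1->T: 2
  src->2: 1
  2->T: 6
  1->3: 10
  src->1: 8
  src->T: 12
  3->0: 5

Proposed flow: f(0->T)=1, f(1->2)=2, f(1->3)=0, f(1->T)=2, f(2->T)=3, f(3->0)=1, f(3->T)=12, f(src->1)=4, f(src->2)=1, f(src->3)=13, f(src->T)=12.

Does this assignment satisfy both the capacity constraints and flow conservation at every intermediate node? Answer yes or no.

Every edge has 0 ≤ f(e) ≤ cap(e).
At each intermediate node, inflow equals outflow.

Yes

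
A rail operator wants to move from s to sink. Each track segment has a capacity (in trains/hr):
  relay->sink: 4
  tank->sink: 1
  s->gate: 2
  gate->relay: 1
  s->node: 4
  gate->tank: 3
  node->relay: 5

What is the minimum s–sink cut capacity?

Max flow = 5 (via 2 augmenting paths).
In the residual at optimum, the set reachable from s is {gate, node, relay, s, tank}.
Cut edges: relay->sink (cap 4), tank->sink (cap 1). Sum = 5.

5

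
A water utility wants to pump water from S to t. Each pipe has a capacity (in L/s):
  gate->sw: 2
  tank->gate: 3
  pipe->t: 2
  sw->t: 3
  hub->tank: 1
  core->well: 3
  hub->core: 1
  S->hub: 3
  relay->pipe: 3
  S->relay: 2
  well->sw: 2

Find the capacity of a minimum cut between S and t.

4

Max flow = 4 (via 3 augmenting paths).
In the residual at optimum, the set reachable from S is {S, hub}.
Cut edges: hub->tank (cap 1), hub->core (cap 1), S->relay (cap 2). Sum = 4.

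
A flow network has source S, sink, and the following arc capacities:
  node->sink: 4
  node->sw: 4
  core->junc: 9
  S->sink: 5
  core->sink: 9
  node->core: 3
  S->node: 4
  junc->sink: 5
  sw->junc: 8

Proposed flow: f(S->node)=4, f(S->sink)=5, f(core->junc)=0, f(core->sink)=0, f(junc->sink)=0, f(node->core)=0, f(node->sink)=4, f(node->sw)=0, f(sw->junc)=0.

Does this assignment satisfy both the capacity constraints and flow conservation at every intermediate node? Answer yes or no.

Yes

Every edge has 0 ≤ f(e) ≤ cap(e).
At each intermediate node, inflow equals outflow.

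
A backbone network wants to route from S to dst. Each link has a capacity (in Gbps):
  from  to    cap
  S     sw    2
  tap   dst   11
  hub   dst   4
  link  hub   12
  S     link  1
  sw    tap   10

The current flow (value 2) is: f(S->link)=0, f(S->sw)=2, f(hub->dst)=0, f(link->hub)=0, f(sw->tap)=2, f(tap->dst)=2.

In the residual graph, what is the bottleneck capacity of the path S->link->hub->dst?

Residual capacities along the path: S->link: 1, link->hub: 12, hub->dst: 4.
Minimum is 1.

1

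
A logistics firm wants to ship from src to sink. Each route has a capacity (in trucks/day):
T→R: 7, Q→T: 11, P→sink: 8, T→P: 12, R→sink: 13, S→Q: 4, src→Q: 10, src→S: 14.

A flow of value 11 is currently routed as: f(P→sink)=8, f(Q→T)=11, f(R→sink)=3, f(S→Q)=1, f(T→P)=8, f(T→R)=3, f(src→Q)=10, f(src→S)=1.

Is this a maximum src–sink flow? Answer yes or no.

Residual reachable from src: {Q, S, src}; sink is not reachable.
Saturated cut: Q→T with total capacity 11 = current flow value. Flow is maximum.

Yes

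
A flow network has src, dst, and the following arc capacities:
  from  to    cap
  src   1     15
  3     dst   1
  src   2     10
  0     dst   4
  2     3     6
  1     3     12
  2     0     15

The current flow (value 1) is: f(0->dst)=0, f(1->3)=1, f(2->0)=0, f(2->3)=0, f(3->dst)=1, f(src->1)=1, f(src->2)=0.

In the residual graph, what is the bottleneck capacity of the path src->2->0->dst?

4

Residual capacities along the path: src->2: 10, 2->0: 15, 0->dst: 4.
Minimum is 4.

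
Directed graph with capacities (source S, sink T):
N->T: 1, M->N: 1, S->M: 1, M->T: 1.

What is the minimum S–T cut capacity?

1

Max flow = 1 (via 1 augmenting path).
In the residual at optimum, the set reachable from S is {S}.
Cut edges: S->M (cap 1). Sum = 1.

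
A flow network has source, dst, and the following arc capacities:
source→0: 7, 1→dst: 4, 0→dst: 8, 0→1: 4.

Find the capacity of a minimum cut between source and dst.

7

Max flow = 7 (via 1 augmenting path).
In the residual at optimum, the set reachable from source is {source}.
Cut edges: source→0 (cap 7). Sum = 7.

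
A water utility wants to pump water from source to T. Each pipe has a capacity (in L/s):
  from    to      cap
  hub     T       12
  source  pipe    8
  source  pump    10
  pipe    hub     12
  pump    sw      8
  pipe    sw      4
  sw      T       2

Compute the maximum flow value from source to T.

10

Augment source->pipe->hub->T: bottleneck 8. Total 8.
Augment source->pump->sw->T: bottleneck 2. Total 10.
No augmenting path remains in the residual graph.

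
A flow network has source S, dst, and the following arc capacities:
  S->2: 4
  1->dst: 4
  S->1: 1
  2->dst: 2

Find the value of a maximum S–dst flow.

Augment S->1->dst: bottleneck 1. Total 1.
Augment S->2->dst: bottleneck 2. Total 3.
No augmenting path remains in the residual graph.

3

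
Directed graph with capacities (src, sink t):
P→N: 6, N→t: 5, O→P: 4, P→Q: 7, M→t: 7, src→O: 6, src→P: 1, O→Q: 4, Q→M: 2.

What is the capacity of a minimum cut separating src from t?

7

Max flow = 7 (via 3 augmenting paths).
In the residual at optimum, the set reachable from src is {src}.
Cut edges: src→O (cap 6), src→P (cap 1). Sum = 7.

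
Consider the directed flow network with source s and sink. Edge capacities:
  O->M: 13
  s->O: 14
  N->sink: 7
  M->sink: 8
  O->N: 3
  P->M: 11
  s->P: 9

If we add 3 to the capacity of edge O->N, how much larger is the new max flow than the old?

Original max flow = 11.
After raising cap(O->N), augmenting paths through that edge carry 3 more units.
New max flow = 14. Increase = 3.

3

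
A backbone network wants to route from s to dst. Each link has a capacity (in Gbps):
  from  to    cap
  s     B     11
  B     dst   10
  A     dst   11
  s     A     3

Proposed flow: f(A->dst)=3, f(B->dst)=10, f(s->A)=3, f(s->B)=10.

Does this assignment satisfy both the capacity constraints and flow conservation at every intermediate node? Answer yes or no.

Every edge has 0 ≤ f(e) ≤ cap(e).
At each intermediate node, inflow equals outflow.

Yes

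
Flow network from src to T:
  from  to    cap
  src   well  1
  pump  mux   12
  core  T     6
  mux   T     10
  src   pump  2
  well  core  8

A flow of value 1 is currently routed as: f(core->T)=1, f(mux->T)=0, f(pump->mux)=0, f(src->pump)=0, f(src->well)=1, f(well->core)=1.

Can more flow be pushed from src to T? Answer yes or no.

Yes

Residual path src->pump->mux->T has bottleneck 2 > 0.
Pushing 2 along it raises the flow to 3, so the given flow is not maximum.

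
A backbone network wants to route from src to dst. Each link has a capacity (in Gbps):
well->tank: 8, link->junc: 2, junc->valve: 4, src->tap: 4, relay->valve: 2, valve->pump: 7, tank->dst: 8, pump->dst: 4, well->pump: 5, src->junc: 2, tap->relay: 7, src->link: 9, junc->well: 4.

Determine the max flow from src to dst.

Augment src->junc->valve->pump->dst: bottleneck 2. Total 2.
Augment src->tap->relay->valve->pump->dst: bottleneck 2. Total 4.
Augment src->link->junc->well->tank->dst: bottleneck 2. Total 6.
No augmenting path remains in the residual graph.

6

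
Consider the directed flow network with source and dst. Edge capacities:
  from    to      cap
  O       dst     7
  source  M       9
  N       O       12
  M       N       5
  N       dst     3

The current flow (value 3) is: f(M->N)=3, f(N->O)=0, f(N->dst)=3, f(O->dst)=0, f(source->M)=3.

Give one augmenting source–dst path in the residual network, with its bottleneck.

source->M->N->O->dst, bottleneck 2

Residual along source->M->N->O->dst: source->M: 6, M->N: 2, N->O: 12, O->dst: 7.
Bottleneck = min = 2.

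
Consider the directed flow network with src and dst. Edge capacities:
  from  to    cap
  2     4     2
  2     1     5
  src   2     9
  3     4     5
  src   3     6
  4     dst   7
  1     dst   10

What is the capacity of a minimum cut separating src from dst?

Max flow = 12 (via 3 augmenting paths).
In the residual at optimum, the set reachable from src is {2, 3, src}.
Cut edges: 3->4 (cap 5), 2->4 (cap 2), 2->1 (cap 5). Sum = 12.

12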